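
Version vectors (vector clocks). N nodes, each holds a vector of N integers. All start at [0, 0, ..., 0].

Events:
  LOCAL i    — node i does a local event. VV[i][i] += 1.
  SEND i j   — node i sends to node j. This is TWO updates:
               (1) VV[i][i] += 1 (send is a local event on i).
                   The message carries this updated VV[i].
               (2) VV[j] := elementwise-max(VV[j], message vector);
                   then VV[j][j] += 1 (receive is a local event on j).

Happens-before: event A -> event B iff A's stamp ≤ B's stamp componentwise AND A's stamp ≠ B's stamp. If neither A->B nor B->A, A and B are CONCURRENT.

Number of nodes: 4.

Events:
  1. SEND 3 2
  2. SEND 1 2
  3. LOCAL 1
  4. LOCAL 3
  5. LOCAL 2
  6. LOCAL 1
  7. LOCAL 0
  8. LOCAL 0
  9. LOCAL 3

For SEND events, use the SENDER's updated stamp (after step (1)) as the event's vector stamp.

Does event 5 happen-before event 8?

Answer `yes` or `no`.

Initial: VV[0]=[0, 0, 0, 0]
Initial: VV[1]=[0, 0, 0, 0]
Initial: VV[2]=[0, 0, 0, 0]
Initial: VV[3]=[0, 0, 0, 0]
Event 1: SEND 3->2: VV[3][3]++ -> VV[3]=[0, 0, 0, 1], msg_vec=[0, 0, 0, 1]; VV[2]=max(VV[2],msg_vec) then VV[2][2]++ -> VV[2]=[0, 0, 1, 1]
Event 2: SEND 1->2: VV[1][1]++ -> VV[1]=[0, 1, 0, 0], msg_vec=[0, 1, 0, 0]; VV[2]=max(VV[2],msg_vec) then VV[2][2]++ -> VV[2]=[0, 1, 2, 1]
Event 3: LOCAL 1: VV[1][1]++ -> VV[1]=[0, 2, 0, 0]
Event 4: LOCAL 3: VV[3][3]++ -> VV[3]=[0, 0, 0, 2]
Event 5: LOCAL 2: VV[2][2]++ -> VV[2]=[0, 1, 3, 1]
Event 6: LOCAL 1: VV[1][1]++ -> VV[1]=[0, 3, 0, 0]
Event 7: LOCAL 0: VV[0][0]++ -> VV[0]=[1, 0, 0, 0]
Event 8: LOCAL 0: VV[0][0]++ -> VV[0]=[2, 0, 0, 0]
Event 9: LOCAL 3: VV[3][3]++ -> VV[3]=[0, 0, 0, 3]
Event 5 stamp: [0, 1, 3, 1]
Event 8 stamp: [2, 0, 0, 0]
[0, 1, 3, 1] <= [2, 0, 0, 0]? False. Equal? False. Happens-before: False

Answer: no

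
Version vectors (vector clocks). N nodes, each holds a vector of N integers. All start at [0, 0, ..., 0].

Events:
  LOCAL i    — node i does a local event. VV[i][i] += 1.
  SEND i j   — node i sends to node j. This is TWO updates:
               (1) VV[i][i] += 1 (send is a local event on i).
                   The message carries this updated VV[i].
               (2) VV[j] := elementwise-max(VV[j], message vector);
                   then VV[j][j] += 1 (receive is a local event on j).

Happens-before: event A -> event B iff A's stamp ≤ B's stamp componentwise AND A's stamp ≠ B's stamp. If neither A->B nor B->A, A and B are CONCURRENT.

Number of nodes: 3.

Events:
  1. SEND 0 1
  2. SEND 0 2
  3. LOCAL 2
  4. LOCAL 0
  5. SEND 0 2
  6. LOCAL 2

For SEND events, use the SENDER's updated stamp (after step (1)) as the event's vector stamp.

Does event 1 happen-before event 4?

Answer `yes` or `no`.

Answer: yes

Derivation:
Initial: VV[0]=[0, 0, 0]
Initial: VV[1]=[0, 0, 0]
Initial: VV[2]=[0, 0, 0]
Event 1: SEND 0->1: VV[0][0]++ -> VV[0]=[1, 0, 0], msg_vec=[1, 0, 0]; VV[1]=max(VV[1],msg_vec) then VV[1][1]++ -> VV[1]=[1, 1, 0]
Event 2: SEND 0->2: VV[0][0]++ -> VV[0]=[2, 0, 0], msg_vec=[2, 0, 0]; VV[2]=max(VV[2],msg_vec) then VV[2][2]++ -> VV[2]=[2, 0, 1]
Event 3: LOCAL 2: VV[2][2]++ -> VV[2]=[2, 0, 2]
Event 4: LOCAL 0: VV[0][0]++ -> VV[0]=[3, 0, 0]
Event 5: SEND 0->2: VV[0][0]++ -> VV[0]=[4, 0, 0], msg_vec=[4, 0, 0]; VV[2]=max(VV[2],msg_vec) then VV[2][2]++ -> VV[2]=[4, 0, 3]
Event 6: LOCAL 2: VV[2][2]++ -> VV[2]=[4, 0, 4]
Event 1 stamp: [1, 0, 0]
Event 4 stamp: [3, 0, 0]
[1, 0, 0] <= [3, 0, 0]? True. Equal? False. Happens-before: True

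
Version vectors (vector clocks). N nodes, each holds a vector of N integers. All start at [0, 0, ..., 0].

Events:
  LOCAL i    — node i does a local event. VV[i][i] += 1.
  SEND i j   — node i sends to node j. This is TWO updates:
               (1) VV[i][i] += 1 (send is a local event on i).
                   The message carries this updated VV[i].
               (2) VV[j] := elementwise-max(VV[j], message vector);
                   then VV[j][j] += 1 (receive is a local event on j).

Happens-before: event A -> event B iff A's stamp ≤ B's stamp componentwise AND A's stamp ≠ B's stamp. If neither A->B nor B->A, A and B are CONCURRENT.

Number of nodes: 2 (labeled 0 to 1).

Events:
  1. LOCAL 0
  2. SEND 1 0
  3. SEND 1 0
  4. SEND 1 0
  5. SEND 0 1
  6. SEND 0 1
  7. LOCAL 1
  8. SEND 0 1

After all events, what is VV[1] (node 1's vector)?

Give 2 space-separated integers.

Initial: VV[0]=[0, 0]
Initial: VV[1]=[0, 0]
Event 1: LOCAL 0: VV[0][0]++ -> VV[0]=[1, 0]
Event 2: SEND 1->0: VV[1][1]++ -> VV[1]=[0, 1], msg_vec=[0, 1]; VV[0]=max(VV[0],msg_vec) then VV[0][0]++ -> VV[0]=[2, 1]
Event 3: SEND 1->0: VV[1][1]++ -> VV[1]=[0, 2], msg_vec=[0, 2]; VV[0]=max(VV[0],msg_vec) then VV[0][0]++ -> VV[0]=[3, 2]
Event 4: SEND 1->0: VV[1][1]++ -> VV[1]=[0, 3], msg_vec=[0, 3]; VV[0]=max(VV[0],msg_vec) then VV[0][0]++ -> VV[0]=[4, 3]
Event 5: SEND 0->1: VV[0][0]++ -> VV[0]=[5, 3], msg_vec=[5, 3]; VV[1]=max(VV[1],msg_vec) then VV[1][1]++ -> VV[1]=[5, 4]
Event 6: SEND 0->1: VV[0][0]++ -> VV[0]=[6, 3], msg_vec=[6, 3]; VV[1]=max(VV[1],msg_vec) then VV[1][1]++ -> VV[1]=[6, 5]
Event 7: LOCAL 1: VV[1][1]++ -> VV[1]=[6, 6]
Event 8: SEND 0->1: VV[0][0]++ -> VV[0]=[7, 3], msg_vec=[7, 3]; VV[1]=max(VV[1],msg_vec) then VV[1][1]++ -> VV[1]=[7, 7]
Final vectors: VV[0]=[7, 3]; VV[1]=[7, 7]

Answer: 7 7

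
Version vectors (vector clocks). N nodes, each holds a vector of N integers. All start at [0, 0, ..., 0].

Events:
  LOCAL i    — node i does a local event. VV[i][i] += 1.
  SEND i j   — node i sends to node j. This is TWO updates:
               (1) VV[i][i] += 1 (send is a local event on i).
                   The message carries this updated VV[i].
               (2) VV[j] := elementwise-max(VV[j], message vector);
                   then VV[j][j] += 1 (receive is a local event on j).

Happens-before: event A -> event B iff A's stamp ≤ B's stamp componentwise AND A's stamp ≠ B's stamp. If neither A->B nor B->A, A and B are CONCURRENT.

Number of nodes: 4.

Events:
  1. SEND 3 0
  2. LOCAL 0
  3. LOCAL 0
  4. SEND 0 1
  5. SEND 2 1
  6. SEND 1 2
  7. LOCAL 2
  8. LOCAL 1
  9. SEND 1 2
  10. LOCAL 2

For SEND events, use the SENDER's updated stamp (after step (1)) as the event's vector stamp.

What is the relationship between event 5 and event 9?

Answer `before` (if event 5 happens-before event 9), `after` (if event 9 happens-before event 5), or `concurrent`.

Answer: before

Derivation:
Initial: VV[0]=[0, 0, 0, 0]
Initial: VV[1]=[0, 0, 0, 0]
Initial: VV[2]=[0, 0, 0, 0]
Initial: VV[3]=[0, 0, 0, 0]
Event 1: SEND 3->0: VV[3][3]++ -> VV[3]=[0, 0, 0, 1], msg_vec=[0, 0, 0, 1]; VV[0]=max(VV[0],msg_vec) then VV[0][0]++ -> VV[0]=[1, 0, 0, 1]
Event 2: LOCAL 0: VV[0][0]++ -> VV[0]=[2, 0, 0, 1]
Event 3: LOCAL 0: VV[0][0]++ -> VV[0]=[3, 0, 0, 1]
Event 4: SEND 0->1: VV[0][0]++ -> VV[0]=[4, 0, 0, 1], msg_vec=[4, 0, 0, 1]; VV[1]=max(VV[1],msg_vec) then VV[1][1]++ -> VV[1]=[4, 1, 0, 1]
Event 5: SEND 2->1: VV[2][2]++ -> VV[2]=[0, 0, 1, 0], msg_vec=[0, 0, 1, 0]; VV[1]=max(VV[1],msg_vec) then VV[1][1]++ -> VV[1]=[4, 2, 1, 1]
Event 6: SEND 1->2: VV[1][1]++ -> VV[1]=[4, 3, 1, 1], msg_vec=[4, 3, 1, 1]; VV[2]=max(VV[2],msg_vec) then VV[2][2]++ -> VV[2]=[4, 3, 2, 1]
Event 7: LOCAL 2: VV[2][2]++ -> VV[2]=[4, 3, 3, 1]
Event 8: LOCAL 1: VV[1][1]++ -> VV[1]=[4, 4, 1, 1]
Event 9: SEND 1->2: VV[1][1]++ -> VV[1]=[4, 5, 1, 1], msg_vec=[4, 5, 1, 1]; VV[2]=max(VV[2],msg_vec) then VV[2][2]++ -> VV[2]=[4, 5, 4, 1]
Event 10: LOCAL 2: VV[2][2]++ -> VV[2]=[4, 5, 5, 1]
Event 5 stamp: [0, 0, 1, 0]
Event 9 stamp: [4, 5, 1, 1]
[0, 0, 1, 0] <= [4, 5, 1, 1]? True
[4, 5, 1, 1] <= [0, 0, 1, 0]? False
Relation: before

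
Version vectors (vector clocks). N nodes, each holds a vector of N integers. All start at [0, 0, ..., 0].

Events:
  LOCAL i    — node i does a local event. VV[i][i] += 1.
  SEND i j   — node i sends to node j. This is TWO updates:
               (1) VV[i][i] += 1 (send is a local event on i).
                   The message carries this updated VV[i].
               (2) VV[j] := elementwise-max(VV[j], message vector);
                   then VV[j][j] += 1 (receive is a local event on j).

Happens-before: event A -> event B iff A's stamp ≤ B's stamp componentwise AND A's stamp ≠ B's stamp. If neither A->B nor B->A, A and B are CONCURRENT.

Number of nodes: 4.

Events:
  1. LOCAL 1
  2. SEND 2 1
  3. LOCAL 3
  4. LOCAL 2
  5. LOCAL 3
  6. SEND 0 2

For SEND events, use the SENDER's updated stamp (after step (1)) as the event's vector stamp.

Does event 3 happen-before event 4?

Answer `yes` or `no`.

Initial: VV[0]=[0, 0, 0, 0]
Initial: VV[1]=[0, 0, 0, 0]
Initial: VV[2]=[0, 0, 0, 0]
Initial: VV[3]=[0, 0, 0, 0]
Event 1: LOCAL 1: VV[1][1]++ -> VV[1]=[0, 1, 0, 0]
Event 2: SEND 2->1: VV[2][2]++ -> VV[2]=[0, 0, 1, 0], msg_vec=[0, 0, 1, 0]; VV[1]=max(VV[1],msg_vec) then VV[1][1]++ -> VV[1]=[0, 2, 1, 0]
Event 3: LOCAL 3: VV[3][3]++ -> VV[3]=[0, 0, 0, 1]
Event 4: LOCAL 2: VV[2][2]++ -> VV[2]=[0, 0, 2, 0]
Event 5: LOCAL 3: VV[3][3]++ -> VV[3]=[0, 0, 0, 2]
Event 6: SEND 0->2: VV[0][0]++ -> VV[0]=[1, 0, 0, 0], msg_vec=[1, 0, 0, 0]; VV[2]=max(VV[2],msg_vec) then VV[2][2]++ -> VV[2]=[1, 0, 3, 0]
Event 3 stamp: [0, 0, 0, 1]
Event 4 stamp: [0, 0, 2, 0]
[0, 0, 0, 1] <= [0, 0, 2, 0]? False. Equal? False. Happens-before: False

Answer: no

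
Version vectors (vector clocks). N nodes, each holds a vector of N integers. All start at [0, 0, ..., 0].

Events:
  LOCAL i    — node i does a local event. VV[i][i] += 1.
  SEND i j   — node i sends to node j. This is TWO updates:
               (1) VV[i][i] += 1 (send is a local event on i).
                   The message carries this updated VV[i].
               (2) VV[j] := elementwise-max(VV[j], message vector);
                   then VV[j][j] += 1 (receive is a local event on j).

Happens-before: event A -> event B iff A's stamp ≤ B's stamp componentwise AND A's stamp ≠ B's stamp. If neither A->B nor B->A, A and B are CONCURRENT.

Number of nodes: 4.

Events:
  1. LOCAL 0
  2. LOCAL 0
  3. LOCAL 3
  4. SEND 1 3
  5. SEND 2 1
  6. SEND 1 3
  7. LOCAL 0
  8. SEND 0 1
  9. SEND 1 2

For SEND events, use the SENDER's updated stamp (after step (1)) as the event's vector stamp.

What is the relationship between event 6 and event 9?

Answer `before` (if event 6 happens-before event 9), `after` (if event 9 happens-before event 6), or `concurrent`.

Answer: before

Derivation:
Initial: VV[0]=[0, 0, 0, 0]
Initial: VV[1]=[0, 0, 0, 0]
Initial: VV[2]=[0, 0, 0, 0]
Initial: VV[3]=[0, 0, 0, 0]
Event 1: LOCAL 0: VV[0][0]++ -> VV[0]=[1, 0, 0, 0]
Event 2: LOCAL 0: VV[0][0]++ -> VV[0]=[2, 0, 0, 0]
Event 3: LOCAL 3: VV[3][3]++ -> VV[3]=[0, 0, 0, 1]
Event 4: SEND 1->3: VV[1][1]++ -> VV[1]=[0, 1, 0, 0], msg_vec=[0, 1, 0, 0]; VV[3]=max(VV[3],msg_vec) then VV[3][3]++ -> VV[3]=[0, 1, 0, 2]
Event 5: SEND 2->1: VV[2][2]++ -> VV[2]=[0, 0, 1, 0], msg_vec=[0, 0, 1, 0]; VV[1]=max(VV[1],msg_vec) then VV[1][1]++ -> VV[1]=[0, 2, 1, 0]
Event 6: SEND 1->3: VV[1][1]++ -> VV[1]=[0, 3, 1, 0], msg_vec=[0, 3, 1, 0]; VV[3]=max(VV[3],msg_vec) then VV[3][3]++ -> VV[3]=[0, 3, 1, 3]
Event 7: LOCAL 0: VV[0][0]++ -> VV[0]=[3, 0, 0, 0]
Event 8: SEND 0->1: VV[0][0]++ -> VV[0]=[4, 0, 0, 0], msg_vec=[4, 0, 0, 0]; VV[1]=max(VV[1],msg_vec) then VV[1][1]++ -> VV[1]=[4, 4, 1, 0]
Event 9: SEND 1->2: VV[1][1]++ -> VV[1]=[4, 5, 1, 0], msg_vec=[4, 5, 1, 0]; VV[2]=max(VV[2],msg_vec) then VV[2][2]++ -> VV[2]=[4, 5, 2, 0]
Event 6 stamp: [0, 3, 1, 0]
Event 9 stamp: [4, 5, 1, 0]
[0, 3, 1, 0] <= [4, 5, 1, 0]? True
[4, 5, 1, 0] <= [0, 3, 1, 0]? False
Relation: before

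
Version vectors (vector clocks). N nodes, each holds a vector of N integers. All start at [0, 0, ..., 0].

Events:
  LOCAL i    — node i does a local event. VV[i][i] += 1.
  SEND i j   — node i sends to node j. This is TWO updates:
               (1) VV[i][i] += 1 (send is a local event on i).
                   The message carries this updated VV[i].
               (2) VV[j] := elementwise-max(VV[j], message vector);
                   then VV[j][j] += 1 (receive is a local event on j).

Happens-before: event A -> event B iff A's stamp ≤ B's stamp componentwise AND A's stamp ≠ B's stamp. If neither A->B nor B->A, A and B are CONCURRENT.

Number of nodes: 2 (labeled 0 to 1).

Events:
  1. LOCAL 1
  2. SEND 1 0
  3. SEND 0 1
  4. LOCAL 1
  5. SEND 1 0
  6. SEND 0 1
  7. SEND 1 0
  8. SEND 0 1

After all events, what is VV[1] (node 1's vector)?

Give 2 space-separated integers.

Answer: 6 8

Derivation:
Initial: VV[0]=[0, 0]
Initial: VV[1]=[0, 0]
Event 1: LOCAL 1: VV[1][1]++ -> VV[1]=[0, 1]
Event 2: SEND 1->0: VV[1][1]++ -> VV[1]=[0, 2], msg_vec=[0, 2]; VV[0]=max(VV[0],msg_vec) then VV[0][0]++ -> VV[0]=[1, 2]
Event 3: SEND 0->1: VV[0][0]++ -> VV[0]=[2, 2], msg_vec=[2, 2]; VV[1]=max(VV[1],msg_vec) then VV[1][1]++ -> VV[1]=[2, 3]
Event 4: LOCAL 1: VV[1][1]++ -> VV[1]=[2, 4]
Event 5: SEND 1->0: VV[1][1]++ -> VV[1]=[2, 5], msg_vec=[2, 5]; VV[0]=max(VV[0],msg_vec) then VV[0][0]++ -> VV[0]=[3, 5]
Event 6: SEND 0->1: VV[0][0]++ -> VV[0]=[4, 5], msg_vec=[4, 5]; VV[1]=max(VV[1],msg_vec) then VV[1][1]++ -> VV[1]=[4, 6]
Event 7: SEND 1->0: VV[1][1]++ -> VV[1]=[4, 7], msg_vec=[4, 7]; VV[0]=max(VV[0],msg_vec) then VV[0][0]++ -> VV[0]=[5, 7]
Event 8: SEND 0->1: VV[0][0]++ -> VV[0]=[6, 7], msg_vec=[6, 7]; VV[1]=max(VV[1],msg_vec) then VV[1][1]++ -> VV[1]=[6, 8]
Final vectors: VV[0]=[6, 7]; VV[1]=[6, 8]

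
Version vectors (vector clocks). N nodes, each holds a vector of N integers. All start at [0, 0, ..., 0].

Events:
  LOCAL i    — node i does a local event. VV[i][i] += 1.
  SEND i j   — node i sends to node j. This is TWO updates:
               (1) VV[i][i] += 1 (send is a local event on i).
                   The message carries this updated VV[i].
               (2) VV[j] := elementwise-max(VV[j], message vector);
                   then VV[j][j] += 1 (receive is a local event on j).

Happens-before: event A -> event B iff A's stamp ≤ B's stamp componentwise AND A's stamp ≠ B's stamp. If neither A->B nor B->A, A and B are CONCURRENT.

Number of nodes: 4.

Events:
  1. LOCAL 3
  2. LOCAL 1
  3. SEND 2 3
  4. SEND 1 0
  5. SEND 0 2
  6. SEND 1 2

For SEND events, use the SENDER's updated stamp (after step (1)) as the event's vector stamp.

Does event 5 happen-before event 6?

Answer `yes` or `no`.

Initial: VV[0]=[0, 0, 0, 0]
Initial: VV[1]=[0, 0, 0, 0]
Initial: VV[2]=[0, 0, 0, 0]
Initial: VV[3]=[0, 0, 0, 0]
Event 1: LOCAL 3: VV[3][3]++ -> VV[3]=[0, 0, 0, 1]
Event 2: LOCAL 1: VV[1][1]++ -> VV[1]=[0, 1, 0, 0]
Event 3: SEND 2->3: VV[2][2]++ -> VV[2]=[0, 0, 1, 0], msg_vec=[0, 0, 1, 0]; VV[3]=max(VV[3],msg_vec) then VV[3][3]++ -> VV[3]=[0, 0, 1, 2]
Event 4: SEND 1->0: VV[1][1]++ -> VV[1]=[0, 2, 0, 0], msg_vec=[0, 2, 0, 0]; VV[0]=max(VV[0],msg_vec) then VV[0][0]++ -> VV[0]=[1, 2, 0, 0]
Event 5: SEND 0->2: VV[0][0]++ -> VV[0]=[2, 2, 0, 0], msg_vec=[2, 2, 0, 0]; VV[2]=max(VV[2],msg_vec) then VV[2][2]++ -> VV[2]=[2, 2, 2, 0]
Event 6: SEND 1->2: VV[1][1]++ -> VV[1]=[0, 3, 0, 0], msg_vec=[0, 3, 0, 0]; VV[2]=max(VV[2],msg_vec) then VV[2][2]++ -> VV[2]=[2, 3, 3, 0]
Event 5 stamp: [2, 2, 0, 0]
Event 6 stamp: [0, 3, 0, 0]
[2, 2, 0, 0] <= [0, 3, 0, 0]? False. Equal? False. Happens-before: False

Answer: no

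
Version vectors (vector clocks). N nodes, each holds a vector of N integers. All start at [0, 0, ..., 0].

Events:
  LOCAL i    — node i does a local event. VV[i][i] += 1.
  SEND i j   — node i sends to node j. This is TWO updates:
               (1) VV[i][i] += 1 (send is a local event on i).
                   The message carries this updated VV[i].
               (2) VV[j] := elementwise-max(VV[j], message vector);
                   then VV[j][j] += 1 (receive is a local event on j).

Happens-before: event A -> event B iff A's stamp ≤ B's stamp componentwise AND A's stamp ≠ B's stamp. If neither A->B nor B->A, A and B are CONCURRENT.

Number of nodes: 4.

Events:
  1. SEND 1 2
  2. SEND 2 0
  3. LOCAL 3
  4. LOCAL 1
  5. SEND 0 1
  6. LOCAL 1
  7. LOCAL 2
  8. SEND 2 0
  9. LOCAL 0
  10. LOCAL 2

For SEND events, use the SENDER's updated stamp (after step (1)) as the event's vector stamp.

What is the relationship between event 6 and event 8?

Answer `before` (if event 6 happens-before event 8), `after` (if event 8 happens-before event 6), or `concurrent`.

Answer: concurrent

Derivation:
Initial: VV[0]=[0, 0, 0, 0]
Initial: VV[1]=[0, 0, 0, 0]
Initial: VV[2]=[0, 0, 0, 0]
Initial: VV[3]=[0, 0, 0, 0]
Event 1: SEND 1->2: VV[1][1]++ -> VV[1]=[0, 1, 0, 0], msg_vec=[0, 1, 0, 0]; VV[2]=max(VV[2],msg_vec) then VV[2][2]++ -> VV[2]=[0, 1, 1, 0]
Event 2: SEND 2->0: VV[2][2]++ -> VV[2]=[0, 1, 2, 0], msg_vec=[0, 1, 2, 0]; VV[0]=max(VV[0],msg_vec) then VV[0][0]++ -> VV[0]=[1, 1, 2, 0]
Event 3: LOCAL 3: VV[3][3]++ -> VV[3]=[0, 0, 0, 1]
Event 4: LOCAL 1: VV[1][1]++ -> VV[1]=[0, 2, 0, 0]
Event 5: SEND 0->1: VV[0][0]++ -> VV[0]=[2, 1, 2, 0], msg_vec=[2, 1, 2, 0]; VV[1]=max(VV[1],msg_vec) then VV[1][1]++ -> VV[1]=[2, 3, 2, 0]
Event 6: LOCAL 1: VV[1][1]++ -> VV[1]=[2, 4, 2, 0]
Event 7: LOCAL 2: VV[2][2]++ -> VV[2]=[0, 1, 3, 0]
Event 8: SEND 2->0: VV[2][2]++ -> VV[2]=[0, 1, 4, 0], msg_vec=[0, 1, 4, 0]; VV[0]=max(VV[0],msg_vec) then VV[0][0]++ -> VV[0]=[3, 1, 4, 0]
Event 9: LOCAL 0: VV[0][0]++ -> VV[0]=[4, 1, 4, 0]
Event 10: LOCAL 2: VV[2][2]++ -> VV[2]=[0, 1, 5, 0]
Event 6 stamp: [2, 4, 2, 0]
Event 8 stamp: [0, 1, 4, 0]
[2, 4, 2, 0] <= [0, 1, 4, 0]? False
[0, 1, 4, 0] <= [2, 4, 2, 0]? False
Relation: concurrent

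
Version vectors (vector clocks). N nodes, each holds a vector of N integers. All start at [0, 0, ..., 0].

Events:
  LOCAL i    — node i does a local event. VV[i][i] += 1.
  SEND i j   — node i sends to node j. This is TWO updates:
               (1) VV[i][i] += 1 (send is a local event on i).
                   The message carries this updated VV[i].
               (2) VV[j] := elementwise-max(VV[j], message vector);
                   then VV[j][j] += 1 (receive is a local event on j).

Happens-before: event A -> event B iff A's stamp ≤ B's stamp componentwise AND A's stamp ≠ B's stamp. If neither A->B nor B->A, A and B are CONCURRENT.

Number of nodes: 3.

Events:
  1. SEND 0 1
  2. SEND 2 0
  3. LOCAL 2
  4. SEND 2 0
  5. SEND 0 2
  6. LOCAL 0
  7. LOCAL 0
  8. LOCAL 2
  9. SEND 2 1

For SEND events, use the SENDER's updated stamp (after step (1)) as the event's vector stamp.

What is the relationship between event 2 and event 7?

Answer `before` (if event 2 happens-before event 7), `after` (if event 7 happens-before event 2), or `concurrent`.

Initial: VV[0]=[0, 0, 0]
Initial: VV[1]=[0, 0, 0]
Initial: VV[2]=[0, 0, 0]
Event 1: SEND 0->1: VV[0][0]++ -> VV[0]=[1, 0, 0], msg_vec=[1, 0, 0]; VV[1]=max(VV[1],msg_vec) then VV[1][1]++ -> VV[1]=[1, 1, 0]
Event 2: SEND 2->0: VV[2][2]++ -> VV[2]=[0, 0, 1], msg_vec=[0, 0, 1]; VV[0]=max(VV[0],msg_vec) then VV[0][0]++ -> VV[0]=[2, 0, 1]
Event 3: LOCAL 2: VV[2][2]++ -> VV[2]=[0, 0, 2]
Event 4: SEND 2->0: VV[2][2]++ -> VV[2]=[0, 0, 3], msg_vec=[0, 0, 3]; VV[0]=max(VV[0],msg_vec) then VV[0][0]++ -> VV[0]=[3, 0, 3]
Event 5: SEND 0->2: VV[0][0]++ -> VV[0]=[4, 0, 3], msg_vec=[4, 0, 3]; VV[2]=max(VV[2],msg_vec) then VV[2][2]++ -> VV[2]=[4, 0, 4]
Event 6: LOCAL 0: VV[0][0]++ -> VV[0]=[5, 0, 3]
Event 7: LOCAL 0: VV[0][0]++ -> VV[0]=[6, 0, 3]
Event 8: LOCAL 2: VV[2][2]++ -> VV[2]=[4, 0, 5]
Event 9: SEND 2->1: VV[2][2]++ -> VV[2]=[4, 0, 6], msg_vec=[4, 0, 6]; VV[1]=max(VV[1],msg_vec) then VV[1][1]++ -> VV[1]=[4, 2, 6]
Event 2 stamp: [0, 0, 1]
Event 7 stamp: [6, 0, 3]
[0, 0, 1] <= [6, 0, 3]? True
[6, 0, 3] <= [0, 0, 1]? False
Relation: before

Answer: before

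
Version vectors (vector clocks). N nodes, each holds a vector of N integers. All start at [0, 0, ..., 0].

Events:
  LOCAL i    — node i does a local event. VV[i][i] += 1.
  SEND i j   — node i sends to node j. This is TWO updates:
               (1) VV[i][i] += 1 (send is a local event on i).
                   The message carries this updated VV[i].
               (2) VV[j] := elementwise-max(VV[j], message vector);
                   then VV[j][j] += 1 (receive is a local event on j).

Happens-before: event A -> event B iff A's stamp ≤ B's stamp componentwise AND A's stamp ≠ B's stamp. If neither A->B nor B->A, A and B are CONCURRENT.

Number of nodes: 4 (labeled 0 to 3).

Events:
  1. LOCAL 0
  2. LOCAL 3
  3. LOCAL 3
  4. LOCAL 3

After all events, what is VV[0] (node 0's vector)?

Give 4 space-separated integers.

Answer: 1 0 0 0

Derivation:
Initial: VV[0]=[0, 0, 0, 0]
Initial: VV[1]=[0, 0, 0, 0]
Initial: VV[2]=[0, 0, 0, 0]
Initial: VV[3]=[0, 0, 0, 0]
Event 1: LOCAL 0: VV[0][0]++ -> VV[0]=[1, 0, 0, 0]
Event 2: LOCAL 3: VV[3][3]++ -> VV[3]=[0, 0, 0, 1]
Event 3: LOCAL 3: VV[3][3]++ -> VV[3]=[0, 0, 0, 2]
Event 4: LOCAL 3: VV[3][3]++ -> VV[3]=[0, 0, 0, 3]
Final vectors: VV[0]=[1, 0, 0, 0]; VV[1]=[0, 0, 0, 0]; VV[2]=[0, 0, 0, 0]; VV[3]=[0, 0, 0, 3]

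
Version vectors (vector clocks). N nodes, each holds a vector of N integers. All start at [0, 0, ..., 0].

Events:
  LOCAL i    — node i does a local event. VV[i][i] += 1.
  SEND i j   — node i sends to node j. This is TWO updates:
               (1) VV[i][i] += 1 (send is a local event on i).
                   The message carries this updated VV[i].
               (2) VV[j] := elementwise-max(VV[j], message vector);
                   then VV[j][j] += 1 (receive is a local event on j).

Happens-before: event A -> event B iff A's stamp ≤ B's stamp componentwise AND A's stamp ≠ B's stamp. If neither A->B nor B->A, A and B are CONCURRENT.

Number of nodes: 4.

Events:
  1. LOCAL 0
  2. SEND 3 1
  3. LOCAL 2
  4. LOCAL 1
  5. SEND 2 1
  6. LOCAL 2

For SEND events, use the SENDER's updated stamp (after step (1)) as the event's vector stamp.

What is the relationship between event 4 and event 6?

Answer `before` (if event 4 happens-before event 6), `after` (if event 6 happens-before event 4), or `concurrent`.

Answer: concurrent

Derivation:
Initial: VV[0]=[0, 0, 0, 0]
Initial: VV[1]=[0, 0, 0, 0]
Initial: VV[2]=[0, 0, 0, 0]
Initial: VV[3]=[0, 0, 0, 0]
Event 1: LOCAL 0: VV[0][0]++ -> VV[0]=[1, 0, 0, 0]
Event 2: SEND 3->1: VV[3][3]++ -> VV[3]=[0, 0, 0, 1], msg_vec=[0, 0, 0, 1]; VV[1]=max(VV[1],msg_vec) then VV[1][1]++ -> VV[1]=[0, 1, 0, 1]
Event 3: LOCAL 2: VV[2][2]++ -> VV[2]=[0, 0, 1, 0]
Event 4: LOCAL 1: VV[1][1]++ -> VV[1]=[0, 2, 0, 1]
Event 5: SEND 2->1: VV[2][2]++ -> VV[2]=[0, 0, 2, 0], msg_vec=[0, 0, 2, 0]; VV[1]=max(VV[1],msg_vec) then VV[1][1]++ -> VV[1]=[0, 3, 2, 1]
Event 6: LOCAL 2: VV[2][2]++ -> VV[2]=[0, 0, 3, 0]
Event 4 stamp: [0, 2, 0, 1]
Event 6 stamp: [0, 0, 3, 0]
[0, 2, 0, 1] <= [0, 0, 3, 0]? False
[0, 0, 3, 0] <= [0, 2, 0, 1]? False
Relation: concurrent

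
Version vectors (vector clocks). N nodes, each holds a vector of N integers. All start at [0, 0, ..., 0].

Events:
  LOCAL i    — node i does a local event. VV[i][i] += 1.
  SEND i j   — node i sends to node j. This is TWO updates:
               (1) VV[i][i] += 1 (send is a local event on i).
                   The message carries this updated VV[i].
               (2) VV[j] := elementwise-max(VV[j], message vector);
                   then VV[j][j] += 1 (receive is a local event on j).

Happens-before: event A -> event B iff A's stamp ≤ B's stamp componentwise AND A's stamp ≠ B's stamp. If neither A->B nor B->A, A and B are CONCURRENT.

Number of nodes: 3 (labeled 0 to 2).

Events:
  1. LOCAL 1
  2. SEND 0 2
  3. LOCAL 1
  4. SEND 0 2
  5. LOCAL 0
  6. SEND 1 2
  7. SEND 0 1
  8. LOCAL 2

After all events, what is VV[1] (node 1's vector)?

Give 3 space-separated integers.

Initial: VV[0]=[0, 0, 0]
Initial: VV[1]=[0, 0, 0]
Initial: VV[2]=[0, 0, 0]
Event 1: LOCAL 1: VV[1][1]++ -> VV[1]=[0, 1, 0]
Event 2: SEND 0->2: VV[0][0]++ -> VV[0]=[1, 0, 0], msg_vec=[1, 0, 0]; VV[2]=max(VV[2],msg_vec) then VV[2][2]++ -> VV[2]=[1, 0, 1]
Event 3: LOCAL 1: VV[1][1]++ -> VV[1]=[0, 2, 0]
Event 4: SEND 0->2: VV[0][0]++ -> VV[0]=[2, 0, 0], msg_vec=[2, 0, 0]; VV[2]=max(VV[2],msg_vec) then VV[2][2]++ -> VV[2]=[2, 0, 2]
Event 5: LOCAL 0: VV[0][0]++ -> VV[0]=[3, 0, 0]
Event 6: SEND 1->2: VV[1][1]++ -> VV[1]=[0, 3, 0], msg_vec=[0, 3, 0]; VV[2]=max(VV[2],msg_vec) then VV[2][2]++ -> VV[2]=[2, 3, 3]
Event 7: SEND 0->1: VV[0][0]++ -> VV[0]=[4, 0, 0], msg_vec=[4, 0, 0]; VV[1]=max(VV[1],msg_vec) then VV[1][1]++ -> VV[1]=[4, 4, 0]
Event 8: LOCAL 2: VV[2][2]++ -> VV[2]=[2, 3, 4]
Final vectors: VV[0]=[4, 0, 0]; VV[1]=[4, 4, 0]; VV[2]=[2, 3, 4]

Answer: 4 4 0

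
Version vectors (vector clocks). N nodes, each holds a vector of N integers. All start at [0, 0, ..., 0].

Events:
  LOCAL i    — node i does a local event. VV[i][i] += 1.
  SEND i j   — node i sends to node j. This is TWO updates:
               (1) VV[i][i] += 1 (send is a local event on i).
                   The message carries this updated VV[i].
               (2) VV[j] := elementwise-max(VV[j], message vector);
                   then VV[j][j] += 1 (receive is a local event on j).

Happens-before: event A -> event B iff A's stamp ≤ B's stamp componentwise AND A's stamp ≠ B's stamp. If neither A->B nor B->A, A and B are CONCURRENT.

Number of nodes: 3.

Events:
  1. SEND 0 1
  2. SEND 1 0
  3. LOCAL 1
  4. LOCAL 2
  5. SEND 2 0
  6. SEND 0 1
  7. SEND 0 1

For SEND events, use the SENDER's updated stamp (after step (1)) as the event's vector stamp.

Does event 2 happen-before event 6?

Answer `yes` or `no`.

Initial: VV[0]=[0, 0, 0]
Initial: VV[1]=[0, 0, 0]
Initial: VV[2]=[0, 0, 0]
Event 1: SEND 0->1: VV[0][0]++ -> VV[0]=[1, 0, 0], msg_vec=[1, 0, 0]; VV[1]=max(VV[1],msg_vec) then VV[1][1]++ -> VV[1]=[1, 1, 0]
Event 2: SEND 1->0: VV[1][1]++ -> VV[1]=[1, 2, 0], msg_vec=[1, 2, 0]; VV[0]=max(VV[0],msg_vec) then VV[0][0]++ -> VV[0]=[2, 2, 0]
Event 3: LOCAL 1: VV[1][1]++ -> VV[1]=[1, 3, 0]
Event 4: LOCAL 2: VV[2][2]++ -> VV[2]=[0, 0, 1]
Event 5: SEND 2->0: VV[2][2]++ -> VV[2]=[0, 0, 2], msg_vec=[0, 0, 2]; VV[0]=max(VV[0],msg_vec) then VV[0][0]++ -> VV[0]=[3, 2, 2]
Event 6: SEND 0->1: VV[0][0]++ -> VV[0]=[4, 2, 2], msg_vec=[4, 2, 2]; VV[1]=max(VV[1],msg_vec) then VV[1][1]++ -> VV[1]=[4, 4, 2]
Event 7: SEND 0->1: VV[0][0]++ -> VV[0]=[5, 2, 2], msg_vec=[5, 2, 2]; VV[1]=max(VV[1],msg_vec) then VV[1][1]++ -> VV[1]=[5, 5, 2]
Event 2 stamp: [1, 2, 0]
Event 6 stamp: [4, 2, 2]
[1, 2, 0] <= [4, 2, 2]? True. Equal? False. Happens-before: True

Answer: yes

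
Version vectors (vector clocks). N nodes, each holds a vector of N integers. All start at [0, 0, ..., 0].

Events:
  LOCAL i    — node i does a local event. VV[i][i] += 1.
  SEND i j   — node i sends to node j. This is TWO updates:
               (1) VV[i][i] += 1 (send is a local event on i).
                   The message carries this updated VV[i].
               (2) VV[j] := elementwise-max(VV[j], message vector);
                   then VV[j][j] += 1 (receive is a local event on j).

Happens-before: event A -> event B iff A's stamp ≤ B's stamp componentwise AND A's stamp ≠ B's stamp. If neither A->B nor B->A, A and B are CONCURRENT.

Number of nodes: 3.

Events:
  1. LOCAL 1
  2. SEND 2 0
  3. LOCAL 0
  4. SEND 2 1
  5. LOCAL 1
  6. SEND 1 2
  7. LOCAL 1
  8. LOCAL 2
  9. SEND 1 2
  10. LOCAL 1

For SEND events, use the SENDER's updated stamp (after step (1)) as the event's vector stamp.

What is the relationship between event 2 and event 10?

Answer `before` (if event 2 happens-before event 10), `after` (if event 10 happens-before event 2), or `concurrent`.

Answer: before

Derivation:
Initial: VV[0]=[0, 0, 0]
Initial: VV[1]=[0, 0, 0]
Initial: VV[2]=[0, 0, 0]
Event 1: LOCAL 1: VV[1][1]++ -> VV[1]=[0, 1, 0]
Event 2: SEND 2->0: VV[2][2]++ -> VV[2]=[0, 0, 1], msg_vec=[0, 0, 1]; VV[0]=max(VV[0],msg_vec) then VV[0][0]++ -> VV[0]=[1, 0, 1]
Event 3: LOCAL 0: VV[0][0]++ -> VV[0]=[2, 0, 1]
Event 4: SEND 2->1: VV[2][2]++ -> VV[2]=[0, 0, 2], msg_vec=[0, 0, 2]; VV[1]=max(VV[1],msg_vec) then VV[1][1]++ -> VV[1]=[0, 2, 2]
Event 5: LOCAL 1: VV[1][1]++ -> VV[1]=[0, 3, 2]
Event 6: SEND 1->2: VV[1][1]++ -> VV[1]=[0, 4, 2], msg_vec=[0, 4, 2]; VV[2]=max(VV[2],msg_vec) then VV[2][2]++ -> VV[2]=[0, 4, 3]
Event 7: LOCAL 1: VV[1][1]++ -> VV[1]=[0, 5, 2]
Event 8: LOCAL 2: VV[2][2]++ -> VV[2]=[0, 4, 4]
Event 9: SEND 1->2: VV[1][1]++ -> VV[1]=[0, 6, 2], msg_vec=[0, 6, 2]; VV[2]=max(VV[2],msg_vec) then VV[2][2]++ -> VV[2]=[0, 6, 5]
Event 10: LOCAL 1: VV[1][1]++ -> VV[1]=[0, 7, 2]
Event 2 stamp: [0, 0, 1]
Event 10 stamp: [0, 7, 2]
[0, 0, 1] <= [0, 7, 2]? True
[0, 7, 2] <= [0, 0, 1]? False
Relation: before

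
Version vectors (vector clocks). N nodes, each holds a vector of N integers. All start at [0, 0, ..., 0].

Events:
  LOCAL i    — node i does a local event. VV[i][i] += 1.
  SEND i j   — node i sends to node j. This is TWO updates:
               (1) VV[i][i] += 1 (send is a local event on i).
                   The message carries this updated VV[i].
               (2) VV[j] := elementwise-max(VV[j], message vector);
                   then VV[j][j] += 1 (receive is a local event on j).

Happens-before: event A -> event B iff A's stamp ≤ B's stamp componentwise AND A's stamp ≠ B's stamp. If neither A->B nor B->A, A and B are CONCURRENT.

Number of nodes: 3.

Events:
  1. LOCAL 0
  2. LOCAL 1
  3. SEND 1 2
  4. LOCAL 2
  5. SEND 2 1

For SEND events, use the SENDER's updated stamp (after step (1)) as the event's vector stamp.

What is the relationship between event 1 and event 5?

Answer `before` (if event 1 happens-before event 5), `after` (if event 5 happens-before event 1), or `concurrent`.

Initial: VV[0]=[0, 0, 0]
Initial: VV[1]=[0, 0, 0]
Initial: VV[2]=[0, 0, 0]
Event 1: LOCAL 0: VV[0][0]++ -> VV[0]=[1, 0, 0]
Event 2: LOCAL 1: VV[1][1]++ -> VV[1]=[0, 1, 0]
Event 3: SEND 1->2: VV[1][1]++ -> VV[1]=[0, 2, 0], msg_vec=[0, 2, 0]; VV[2]=max(VV[2],msg_vec) then VV[2][2]++ -> VV[2]=[0, 2, 1]
Event 4: LOCAL 2: VV[2][2]++ -> VV[2]=[0, 2, 2]
Event 5: SEND 2->1: VV[2][2]++ -> VV[2]=[0, 2, 3], msg_vec=[0, 2, 3]; VV[1]=max(VV[1],msg_vec) then VV[1][1]++ -> VV[1]=[0, 3, 3]
Event 1 stamp: [1, 0, 0]
Event 5 stamp: [0, 2, 3]
[1, 0, 0] <= [0, 2, 3]? False
[0, 2, 3] <= [1, 0, 0]? False
Relation: concurrent

Answer: concurrent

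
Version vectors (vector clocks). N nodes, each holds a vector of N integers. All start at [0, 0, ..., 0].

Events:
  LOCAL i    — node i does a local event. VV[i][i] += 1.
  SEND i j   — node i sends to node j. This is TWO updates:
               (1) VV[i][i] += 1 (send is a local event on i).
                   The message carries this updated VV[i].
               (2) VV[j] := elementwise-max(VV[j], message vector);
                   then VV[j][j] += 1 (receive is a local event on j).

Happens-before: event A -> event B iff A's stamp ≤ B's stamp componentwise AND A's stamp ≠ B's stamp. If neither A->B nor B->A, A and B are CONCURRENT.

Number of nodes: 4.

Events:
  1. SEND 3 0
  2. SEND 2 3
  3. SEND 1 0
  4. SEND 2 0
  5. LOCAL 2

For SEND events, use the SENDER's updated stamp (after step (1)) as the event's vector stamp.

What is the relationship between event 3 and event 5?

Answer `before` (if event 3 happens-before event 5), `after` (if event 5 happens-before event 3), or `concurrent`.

Initial: VV[0]=[0, 0, 0, 0]
Initial: VV[1]=[0, 0, 0, 0]
Initial: VV[2]=[0, 0, 0, 0]
Initial: VV[3]=[0, 0, 0, 0]
Event 1: SEND 3->0: VV[3][3]++ -> VV[3]=[0, 0, 0, 1], msg_vec=[0, 0, 0, 1]; VV[0]=max(VV[0],msg_vec) then VV[0][0]++ -> VV[0]=[1, 0, 0, 1]
Event 2: SEND 2->3: VV[2][2]++ -> VV[2]=[0, 0, 1, 0], msg_vec=[0, 0, 1, 0]; VV[3]=max(VV[3],msg_vec) then VV[3][3]++ -> VV[3]=[0, 0, 1, 2]
Event 3: SEND 1->0: VV[1][1]++ -> VV[1]=[0, 1, 0, 0], msg_vec=[0, 1, 0, 0]; VV[0]=max(VV[0],msg_vec) then VV[0][0]++ -> VV[0]=[2, 1, 0, 1]
Event 4: SEND 2->0: VV[2][2]++ -> VV[2]=[0, 0, 2, 0], msg_vec=[0, 0, 2, 0]; VV[0]=max(VV[0],msg_vec) then VV[0][0]++ -> VV[0]=[3, 1, 2, 1]
Event 5: LOCAL 2: VV[2][2]++ -> VV[2]=[0, 0, 3, 0]
Event 3 stamp: [0, 1, 0, 0]
Event 5 stamp: [0, 0, 3, 0]
[0, 1, 0, 0] <= [0, 0, 3, 0]? False
[0, 0, 3, 0] <= [0, 1, 0, 0]? False
Relation: concurrent

Answer: concurrent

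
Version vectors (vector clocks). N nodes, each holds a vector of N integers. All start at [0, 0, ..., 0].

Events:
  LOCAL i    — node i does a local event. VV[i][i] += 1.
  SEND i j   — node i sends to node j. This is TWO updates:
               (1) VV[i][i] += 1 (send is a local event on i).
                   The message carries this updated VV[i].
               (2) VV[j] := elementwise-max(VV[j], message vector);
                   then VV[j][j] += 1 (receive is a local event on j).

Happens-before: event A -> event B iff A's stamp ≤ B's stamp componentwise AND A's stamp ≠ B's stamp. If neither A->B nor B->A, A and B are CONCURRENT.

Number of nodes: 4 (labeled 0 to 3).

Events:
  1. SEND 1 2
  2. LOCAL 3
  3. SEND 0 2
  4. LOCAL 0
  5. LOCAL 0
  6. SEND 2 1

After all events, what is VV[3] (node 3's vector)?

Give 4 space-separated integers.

Initial: VV[0]=[0, 0, 0, 0]
Initial: VV[1]=[0, 0, 0, 0]
Initial: VV[2]=[0, 0, 0, 0]
Initial: VV[3]=[0, 0, 0, 0]
Event 1: SEND 1->2: VV[1][1]++ -> VV[1]=[0, 1, 0, 0], msg_vec=[0, 1, 0, 0]; VV[2]=max(VV[2],msg_vec) then VV[2][2]++ -> VV[2]=[0, 1, 1, 0]
Event 2: LOCAL 3: VV[3][3]++ -> VV[3]=[0, 0, 0, 1]
Event 3: SEND 0->2: VV[0][0]++ -> VV[0]=[1, 0, 0, 0], msg_vec=[1, 0, 0, 0]; VV[2]=max(VV[2],msg_vec) then VV[2][2]++ -> VV[2]=[1, 1, 2, 0]
Event 4: LOCAL 0: VV[0][0]++ -> VV[0]=[2, 0, 0, 0]
Event 5: LOCAL 0: VV[0][0]++ -> VV[0]=[3, 0, 0, 0]
Event 6: SEND 2->1: VV[2][2]++ -> VV[2]=[1, 1, 3, 0], msg_vec=[1, 1, 3, 0]; VV[1]=max(VV[1],msg_vec) then VV[1][1]++ -> VV[1]=[1, 2, 3, 0]
Final vectors: VV[0]=[3, 0, 0, 0]; VV[1]=[1, 2, 3, 0]; VV[2]=[1, 1, 3, 0]; VV[3]=[0, 0, 0, 1]

Answer: 0 0 0 1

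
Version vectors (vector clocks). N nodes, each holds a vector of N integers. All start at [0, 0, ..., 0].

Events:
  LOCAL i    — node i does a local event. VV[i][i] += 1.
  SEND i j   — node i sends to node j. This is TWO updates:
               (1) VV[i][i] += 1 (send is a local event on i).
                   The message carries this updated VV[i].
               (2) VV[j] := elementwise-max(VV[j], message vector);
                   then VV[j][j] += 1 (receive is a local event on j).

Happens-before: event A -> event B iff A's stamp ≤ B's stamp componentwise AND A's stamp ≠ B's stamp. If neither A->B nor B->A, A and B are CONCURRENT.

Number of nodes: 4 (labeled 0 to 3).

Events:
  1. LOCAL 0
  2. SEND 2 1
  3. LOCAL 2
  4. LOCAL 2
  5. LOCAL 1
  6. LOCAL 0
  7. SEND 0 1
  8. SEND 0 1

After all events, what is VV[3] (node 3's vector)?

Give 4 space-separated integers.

Answer: 0 0 0 0

Derivation:
Initial: VV[0]=[0, 0, 0, 0]
Initial: VV[1]=[0, 0, 0, 0]
Initial: VV[2]=[0, 0, 0, 0]
Initial: VV[3]=[0, 0, 0, 0]
Event 1: LOCAL 0: VV[0][0]++ -> VV[0]=[1, 0, 0, 0]
Event 2: SEND 2->1: VV[2][2]++ -> VV[2]=[0, 0, 1, 0], msg_vec=[0, 0, 1, 0]; VV[1]=max(VV[1],msg_vec) then VV[1][1]++ -> VV[1]=[0, 1, 1, 0]
Event 3: LOCAL 2: VV[2][2]++ -> VV[2]=[0, 0, 2, 0]
Event 4: LOCAL 2: VV[2][2]++ -> VV[2]=[0, 0, 3, 0]
Event 5: LOCAL 1: VV[1][1]++ -> VV[1]=[0, 2, 1, 0]
Event 6: LOCAL 0: VV[0][0]++ -> VV[0]=[2, 0, 0, 0]
Event 7: SEND 0->1: VV[0][0]++ -> VV[0]=[3, 0, 0, 0], msg_vec=[3, 0, 0, 0]; VV[1]=max(VV[1],msg_vec) then VV[1][1]++ -> VV[1]=[3, 3, 1, 0]
Event 8: SEND 0->1: VV[0][0]++ -> VV[0]=[4, 0, 0, 0], msg_vec=[4, 0, 0, 0]; VV[1]=max(VV[1],msg_vec) then VV[1][1]++ -> VV[1]=[4, 4, 1, 0]
Final vectors: VV[0]=[4, 0, 0, 0]; VV[1]=[4, 4, 1, 0]; VV[2]=[0, 0, 3, 0]; VV[3]=[0, 0, 0, 0]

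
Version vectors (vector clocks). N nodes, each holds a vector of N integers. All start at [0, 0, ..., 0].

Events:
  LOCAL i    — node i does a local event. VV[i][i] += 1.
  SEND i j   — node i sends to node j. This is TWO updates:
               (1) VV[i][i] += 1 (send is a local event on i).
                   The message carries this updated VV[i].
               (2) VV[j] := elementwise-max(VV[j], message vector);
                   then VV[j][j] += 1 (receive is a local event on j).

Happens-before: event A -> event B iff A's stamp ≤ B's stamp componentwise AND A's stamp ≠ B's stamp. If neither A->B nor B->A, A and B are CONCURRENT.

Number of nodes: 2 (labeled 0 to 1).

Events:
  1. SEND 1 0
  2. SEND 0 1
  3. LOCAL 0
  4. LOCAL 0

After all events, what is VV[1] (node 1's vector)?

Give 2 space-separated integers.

Initial: VV[0]=[0, 0]
Initial: VV[1]=[0, 0]
Event 1: SEND 1->0: VV[1][1]++ -> VV[1]=[0, 1], msg_vec=[0, 1]; VV[0]=max(VV[0],msg_vec) then VV[0][0]++ -> VV[0]=[1, 1]
Event 2: SEND 0->1: VV[0][0]++ -> VV[0]=[2, 1], msg_vec=[2, 1]; VV[1]=max(VV[1],msg_vec) then VV[1][1]++ -> VV[1]=[2, 2]
Event 3: LOCAL 0: VV[0][0]++ -> VV[0]=[3, 1]
Event 4: LOCAL 0: VV[0][0]++ -> VV[0]=[4, 1]
Final vectors: VV[0]=[4, 1]; VV[1]=[2, 2]

Answer: 2 2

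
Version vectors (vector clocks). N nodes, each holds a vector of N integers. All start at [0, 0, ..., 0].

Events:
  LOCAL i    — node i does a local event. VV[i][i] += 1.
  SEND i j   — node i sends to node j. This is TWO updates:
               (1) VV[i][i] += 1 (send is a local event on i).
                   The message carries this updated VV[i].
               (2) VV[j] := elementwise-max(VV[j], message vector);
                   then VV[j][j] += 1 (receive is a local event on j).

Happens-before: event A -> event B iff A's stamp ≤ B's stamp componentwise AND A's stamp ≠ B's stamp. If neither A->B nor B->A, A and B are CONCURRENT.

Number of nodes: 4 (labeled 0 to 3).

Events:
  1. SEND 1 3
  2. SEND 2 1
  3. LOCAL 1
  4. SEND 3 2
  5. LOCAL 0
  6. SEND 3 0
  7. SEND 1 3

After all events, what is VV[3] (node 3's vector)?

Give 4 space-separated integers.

Initial: VV[0]=[0, 0, 0, 0]
Initial: VV[1]=[0, 0, 0, 0]
Initial: VV[2]=[0, 0, 0, 0]
Initial: VV[3]=[0, 0, 0, 0]
Event 1: SEND 1->3: VV[1][1]++ -> VV[1]=[0, 1, 0, 0], msg_vec=[0, 1, 0, 0]; VV[3]=max(VV[3],msg_vec) then VV[3][3]++ -> VV[3]=[0, 1, 0, 1]
Event 2: SEND 2->1: VV[2][2]++ -> VV[2]=[0, 0, 1, 0], msg_vec=[0, 0, 1, 0]; VV[1]=max(VV[1],msg_vec) then VV[1][1]++ -> VV[1]=[0, 2, 1, 0]
Event 3: LOCAL 1: VV[1][1]++ -> VV[1]=[0, 3, 1, 0]
Event 4: SEND 3->2: VV[3][3]++ -> VV[3]=[0, 1, 0, 2], msg_vec=[0, 1, 0, 2]; VV[2]=max(VV[2],msg_vec) then VV[2][2]++ -> VV[2]=[0, 1, 2, 2]
Event 5: LOCAL 0: VV[0][0]++ -> VV[0]=[1, 0, 0, 0]
Event 6: SEND 3->0: VV[3][3]++ -> VV[3]=[0, 1, 0, 3], msg_vec=[0, 1, 0, 3]; VV[0]=max(VV[0],msg_vec) then VV[0][0]++ -> VV[0]=[2, 1, 0, 3]
Event 7: SEND 1->3: VV[1][1]++ -> VV[1]=[0, 4, 1, 0], msg_vec=[0, 4, 1, 0]; VV[3]=max(VV[3],msg_vec) then VV[3][3]++ -> VV[3]=[0, 4, 1, 4]
Final vectors: VV[0]=[2, 1, 0, 3]; VV[1]=[0, 4, 1, 0]; VV[2]=[0, 1, 2, 2]; VV[3]=[0, 4, 1, 4]

Answer: 0 4 1 4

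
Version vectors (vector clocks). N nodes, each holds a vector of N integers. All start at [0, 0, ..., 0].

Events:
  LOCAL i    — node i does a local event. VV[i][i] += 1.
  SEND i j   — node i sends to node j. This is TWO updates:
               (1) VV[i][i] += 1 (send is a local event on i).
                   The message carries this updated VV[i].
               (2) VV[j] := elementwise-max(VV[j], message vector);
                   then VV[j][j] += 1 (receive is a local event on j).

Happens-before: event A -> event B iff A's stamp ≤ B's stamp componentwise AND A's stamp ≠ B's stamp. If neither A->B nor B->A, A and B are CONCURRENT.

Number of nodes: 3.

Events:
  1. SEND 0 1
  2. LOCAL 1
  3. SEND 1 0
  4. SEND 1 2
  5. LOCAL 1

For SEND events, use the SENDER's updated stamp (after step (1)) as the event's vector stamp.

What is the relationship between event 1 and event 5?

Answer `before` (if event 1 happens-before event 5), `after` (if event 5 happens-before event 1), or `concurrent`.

Initial: VV[0]=[0, 0, 0]
Initial: VV[1]=[0, 0, 0]
Initial: VV[2]=[0, 0, 0]
Event 1: SEND 0->1: VV[0][0]++ -> VV[0]=[1, 0, 0], msg_vec=[1, 0, 0]; VV[1]=max(VV[1],msg_vec) then VV[1][1]++ -> VV[1]=[1, 1, 0]
Event 2: LOCAL 1: VV[1][1]++ -> VV[1]=[1, 2, 0]
Event 3: SEND 1->0: VV[1][1]++ -> VV[1]=[1, 3, 0], msg_vec=[1, 3, 0]; VV[0]=max(VV[0],msg_vec) then VV[0][0]++ -> VV[0]=[2, 3, 0]
Event 4: SEND 1->2: VV[1][1]++ -> VV[1]=[1, 4, 0], msg_vec=[1, 4, 0]; VV[2]=max(VV[2],msg_vec) then VV[2][2]++ -> VV[2]=[1, 4, 1]
Event 5: LOCAL 1: VV[1][1]++ -> VV[1]=[1, 5, 0]
Event 1 stamp: [1, 0, 0]
Event 5 stamp: [1, 5, 0]
[1, 0, 0] <= [1, 5, 0]? True
[1, 5, 0] <= [1, 0, 0]? False
Relation: before

Answer: before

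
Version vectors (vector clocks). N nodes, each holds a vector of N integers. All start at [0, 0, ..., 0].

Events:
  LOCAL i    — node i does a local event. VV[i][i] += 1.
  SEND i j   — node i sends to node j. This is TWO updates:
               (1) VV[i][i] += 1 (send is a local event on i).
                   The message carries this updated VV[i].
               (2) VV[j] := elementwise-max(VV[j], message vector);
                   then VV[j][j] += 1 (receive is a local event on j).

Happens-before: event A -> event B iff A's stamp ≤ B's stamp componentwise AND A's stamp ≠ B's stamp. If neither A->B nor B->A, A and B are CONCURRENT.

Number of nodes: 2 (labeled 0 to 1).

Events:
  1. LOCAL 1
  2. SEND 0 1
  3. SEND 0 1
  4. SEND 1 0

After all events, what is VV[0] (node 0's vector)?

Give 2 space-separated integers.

Initial: VV[0]=[0, 0]
Initial: VV[1]=[0, 0]
Event 1: LOCAL 1: VV[1][1]++ -> VV[1]=[0, 1]
Event 2: SEND 0->1: VV[0][0]++ -> VV[0]=[1, 0], msg_vec=[1, 0]; VV[1]=max(VV[1],msg_vec) then VV[1][1]++ -> VV[1]=[1, 2]
Event 3: SEND 0->1: VV[0][0]++ -> VV[0]=[2, 0], msg_vec=[2, 0]; VV[1]=max(VV[1],msg_vec) then VV[1][1]++ -> VV[1]=[2, 3]
Event 4: SEND 1->0: VV[1][1]++ -> VV[1]=[2, 4], msg_vec=[2, 4]; VV[0]=max(VV[0],msg_vec) then VV[0][0]++ -> VV[0]=[3, 4]
Final vectors: VV[0]=[3, 4]; VV[1]=[2, 4]

Answer: 3 4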